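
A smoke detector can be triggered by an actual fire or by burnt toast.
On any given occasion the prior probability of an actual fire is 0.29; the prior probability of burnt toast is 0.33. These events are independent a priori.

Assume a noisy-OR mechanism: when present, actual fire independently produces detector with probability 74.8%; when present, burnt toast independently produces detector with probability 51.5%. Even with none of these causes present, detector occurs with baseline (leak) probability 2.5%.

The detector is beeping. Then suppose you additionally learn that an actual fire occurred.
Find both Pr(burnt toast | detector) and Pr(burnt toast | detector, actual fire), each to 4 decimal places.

Under noisy-OR, P(detector | causes) = 1 − (1−0.025)·∏(1−qᵢ) over the active causes.
P(detector) = 0.025·0.71·0.67 + 0.527125·0.71·0.33 + 0.7543·0.29·0.67 + 0.880835·0.29·0.33 = 0.011893 + 0.123505 + 0.146560 + 0.084296 = 0.366254
The burnt toast-present share is 0.123505 + 0.084296 = 0.207801.
P(burnt toast | detector) = 0.207801 / 0.366254 ≈ 0.5674

Now also conditioning on actual fire=true:
Numerator (weight on configurations with burnt toast): 0.880835×0.33 = 0.290676
Denominator P(detector | actual fire): 0.7543×0.67 + 0.880835×0.33 = 0.796057
P(burnt toast | detector, actual fire) = 0.290676/0.796057 ≈ 0.3651

Pr(burnt toast | detector) ≈ 0.5674; Pr(burnt toast | detector, actual fire) ≈ 0.3651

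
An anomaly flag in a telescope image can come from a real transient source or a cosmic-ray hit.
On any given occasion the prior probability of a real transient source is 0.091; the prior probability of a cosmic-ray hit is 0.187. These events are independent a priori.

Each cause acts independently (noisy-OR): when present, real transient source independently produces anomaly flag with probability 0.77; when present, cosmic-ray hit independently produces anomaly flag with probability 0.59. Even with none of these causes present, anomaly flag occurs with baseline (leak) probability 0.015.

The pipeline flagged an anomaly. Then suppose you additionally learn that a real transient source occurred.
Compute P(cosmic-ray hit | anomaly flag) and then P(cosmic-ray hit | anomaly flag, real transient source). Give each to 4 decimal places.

Under noisy-OR, P(anomaly flag | causes) = 1 − (1−0.015)·∏(1−qᵢ) over the active causes.
P(anomaly flag) = 0.015×0.909×0.813 + 0.59615×0.909×0.187 + 0.77345×0.091×0.813 + 0.907115×0.091×0.187 = 0.011085 + 0.101335 + 0.057222 + 0.015436 = 0.185078
Of this, 0.116771 comes from 0.101335 + 0.015436 (the cosmic-ray hit=true cases).
So P(cosmic-ray hit | anomaly flag) = 0.116771/0.185078 ≈ 0.6309.

Now also conditioning on real transient source=true:
Enumerate both values of cosmic-ray hit and weight by the priors:
  P(anomaly flag | real transient source) = 0.77345·0.813 + 0.907115·0.187
        = 0.628815 + 0.169631 = 0.798446
Keeping only the cosmic-ray hit-present terms gives 0.169631, so
  P(cosmic-ray hit | anomaly flag, real transient source) = 0.169631 / 0.798446 ≈ 0.2125
Conditioning on real transient source lowers the posterior on cosmic-ray hit: the classic explaining-away effect in a common-effect structure.

P(cosmic-ray hit | anomaly flag) ≈ 0.6309; P(cosmic-ray hit | anomaly flag, real transient source) ≈ 0.2125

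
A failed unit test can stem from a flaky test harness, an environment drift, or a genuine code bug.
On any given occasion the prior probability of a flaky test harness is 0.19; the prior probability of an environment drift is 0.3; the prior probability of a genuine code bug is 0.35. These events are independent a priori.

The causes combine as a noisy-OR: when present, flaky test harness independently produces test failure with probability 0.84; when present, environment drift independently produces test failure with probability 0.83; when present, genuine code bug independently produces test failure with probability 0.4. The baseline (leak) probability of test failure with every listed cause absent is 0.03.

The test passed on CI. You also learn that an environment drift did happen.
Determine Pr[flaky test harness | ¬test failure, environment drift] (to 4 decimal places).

Under noisy-OR, P(test failure | causes) = 1 − (1−0.03)·∏(1−qᵢ) over the active causes.
P(¬test failure | environment drift) = 0.1649×0.81×0.65 + 0.09894×0.81×0.35 + 0.026384×0.19×0.65 + 0.01583×0.19×0.35 = 0.086820 + 0.028049 + 0.003258 + 0.001053 = 0.119180
Of this, 0.004311 comes from 0.003258 + 0.001053 (the flaky test harness=true cases).
P(flaky test harness | ¬test failure, environment drift) = 0.004311 / 0.119180 ≈ 0.0362

Pr[flaky test harness | ¬test failure, environment drift] ≈ 0.0362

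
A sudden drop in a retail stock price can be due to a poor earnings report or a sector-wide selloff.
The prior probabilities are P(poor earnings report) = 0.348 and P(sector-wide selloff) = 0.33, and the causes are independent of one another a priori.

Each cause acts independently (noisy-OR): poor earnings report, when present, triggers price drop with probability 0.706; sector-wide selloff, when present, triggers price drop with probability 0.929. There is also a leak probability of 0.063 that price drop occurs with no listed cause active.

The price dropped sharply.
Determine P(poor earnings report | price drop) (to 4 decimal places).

Under noisy-OR, P(price drop | causes) = 1 − (1−0.063)·∏(1−qᵢ) over the active causes.
Numerator (weight on configurations with poor earnings report): 0.168930 + 0.112594 = 0.281524
The normalizing constant is 0.063*0.652*0.67 + 0.933473*0.652*0.33 + 0.724522*0.348*0.67 + 0.980441*0.348*0.33 = 0.509891
P(poor earnings report | price drop) = 0.281524/0.509891 ≈ 0.5521

P(poor earnings report | price drop) ≈ 0.5521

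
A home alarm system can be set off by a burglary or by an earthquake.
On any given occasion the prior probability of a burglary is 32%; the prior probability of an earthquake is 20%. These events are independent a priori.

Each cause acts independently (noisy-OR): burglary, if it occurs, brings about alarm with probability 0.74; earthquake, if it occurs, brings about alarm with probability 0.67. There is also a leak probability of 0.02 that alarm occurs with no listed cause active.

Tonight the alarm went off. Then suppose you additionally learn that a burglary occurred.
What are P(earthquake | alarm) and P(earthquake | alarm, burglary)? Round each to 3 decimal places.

Under noisy-OR, P(alarm | causes) = 1 − (1−0.02)·∏(1−qᵢ) over the active causes.
Sum P(alarm|·) weighted by the priors over the 4 (burglary, earthquake) configurations:
  P(alarm) = 0.02*0.68*0.8 + 0.6766*0.68*0.2 + 0.7452*0.32*0.8 + 0.915916*0.32*0.2
        = 0.010880 + 0.092018 + 0.190771 + 0.058619 = 0.352288
Configurations with earthquake contribute 0.150637, so
  P(earthquake | alarm) = 0.150637 / 0.352288 ≈ 0.428

Now condition on the additional information:
By total probability over both values of earthquake:
  P(alarm | burglary) = 0.7452·0.8 + 0.915916·0.2
        = 0.596160 + 0.183183 = 0.779343
Keeping only the earthquake-present terms gives 0.183183, so
  P(earthquake | alarm, burglary) = 0.183183 / 0.779343 ≈ 0.235

P(earthquake | alarm) ≈ 0.428; P(earthquake | alarm, burglary) ≈ 0.235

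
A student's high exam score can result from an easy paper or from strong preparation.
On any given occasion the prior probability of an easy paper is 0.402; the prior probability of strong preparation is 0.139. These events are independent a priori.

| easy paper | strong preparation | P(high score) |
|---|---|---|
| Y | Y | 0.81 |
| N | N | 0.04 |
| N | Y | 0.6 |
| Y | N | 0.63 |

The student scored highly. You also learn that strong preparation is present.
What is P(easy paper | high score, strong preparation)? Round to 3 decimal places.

P(easy paper | high score, strong preparation) ≈ 0.476

P(high score | strong preparation) = 0.6*0.598 + 0.81*0.402 = 0.358800 + 0.325620 = 0.684420
Of this, 0.325620 comes from 0.81*0.402 (the easy paper=true cases).
So P(easy paper | high score, strong preparation) = 0.325620/0.684420 ≈ 0.476.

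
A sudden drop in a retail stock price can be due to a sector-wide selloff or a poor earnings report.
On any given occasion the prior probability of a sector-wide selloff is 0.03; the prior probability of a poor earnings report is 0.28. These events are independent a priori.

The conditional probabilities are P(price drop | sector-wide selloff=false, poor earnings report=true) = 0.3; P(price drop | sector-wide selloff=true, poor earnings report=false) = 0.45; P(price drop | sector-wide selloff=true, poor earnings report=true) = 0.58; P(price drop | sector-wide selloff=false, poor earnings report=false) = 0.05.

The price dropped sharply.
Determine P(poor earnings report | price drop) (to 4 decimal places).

P(poor earnings report | price drop) ≈ 0.6592

By total probability over the 4 (sector-wide selloff, poor earnings report) configurations:
  P(price drop) = 0.05*0.97*0.72 + 0.3*0.97*0.28 + 0.45*0.03*0.72 + 0.58*0.03*0.28
        = 0.034920 + 0.081480 + 0.009720 + 0.004872 = 0.130992
The terms with poor earnings report present sum to 0.086352, so
  P(poor earnings report | price drop) = 0.086352 / 0.130992 ≈ 0.6592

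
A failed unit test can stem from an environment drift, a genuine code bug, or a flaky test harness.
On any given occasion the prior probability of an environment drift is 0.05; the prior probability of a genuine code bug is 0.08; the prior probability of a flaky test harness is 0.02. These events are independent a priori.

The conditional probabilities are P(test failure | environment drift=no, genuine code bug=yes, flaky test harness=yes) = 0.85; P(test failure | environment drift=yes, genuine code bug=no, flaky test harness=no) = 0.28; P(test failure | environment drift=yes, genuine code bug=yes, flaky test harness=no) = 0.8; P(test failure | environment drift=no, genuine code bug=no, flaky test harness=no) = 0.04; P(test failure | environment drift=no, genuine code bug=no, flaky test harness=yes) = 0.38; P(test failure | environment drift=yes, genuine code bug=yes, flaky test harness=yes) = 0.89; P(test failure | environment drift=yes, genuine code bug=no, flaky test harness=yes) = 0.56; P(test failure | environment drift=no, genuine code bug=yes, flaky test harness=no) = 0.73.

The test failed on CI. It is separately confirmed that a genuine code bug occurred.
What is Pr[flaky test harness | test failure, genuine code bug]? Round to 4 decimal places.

P(test failure | genuine code bug) = 0.73×0.95×0.98 + 0.85×0.95×0.02 + 0.8×0.05×0.98 + 0.89×0.05×0.02 = 0.679630 + 0.016150 + 0.039200 + 0.000890 = 0.735870
The flaky test harness-present share is 0.016150 + 0.000890 = 0.017040.
Hence the posterior is 0.017040/0.735870 ≈ 0.0232.

Pr[flaky test harness | test failure, genuine code bug] ≈ 0.0232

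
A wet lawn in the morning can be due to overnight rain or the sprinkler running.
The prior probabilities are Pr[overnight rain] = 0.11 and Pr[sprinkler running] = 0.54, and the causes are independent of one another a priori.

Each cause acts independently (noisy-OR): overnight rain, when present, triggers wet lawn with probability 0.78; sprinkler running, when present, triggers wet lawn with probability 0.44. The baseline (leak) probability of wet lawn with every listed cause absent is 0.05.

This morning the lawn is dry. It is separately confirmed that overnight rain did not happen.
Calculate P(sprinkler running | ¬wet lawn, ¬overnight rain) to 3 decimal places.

Under noisy-OR, P(wet lawn | causes) = 1 − (1−0.05)·∏(1−qᵢ) over the active causes.
Sum P(¬wet lawn|·) weighted by the priors over both values of sprinkler running:
  P(¬wet lawn | ¬overnight rain) = 0.95×0.46 + 0.532×0.54
        = 0.437000 + 0.287280 = 0.724280
Keeping only the sprinkler running-present terms gives 0.287280, so
  P(sprinkler running | ¬wet lawn, ¬overnight rain) = 0.287280 / 0.724280 ≈ 0.397

P(sprinkler running | ¬wet lawn, ¬overnight rain) ≈ 0.397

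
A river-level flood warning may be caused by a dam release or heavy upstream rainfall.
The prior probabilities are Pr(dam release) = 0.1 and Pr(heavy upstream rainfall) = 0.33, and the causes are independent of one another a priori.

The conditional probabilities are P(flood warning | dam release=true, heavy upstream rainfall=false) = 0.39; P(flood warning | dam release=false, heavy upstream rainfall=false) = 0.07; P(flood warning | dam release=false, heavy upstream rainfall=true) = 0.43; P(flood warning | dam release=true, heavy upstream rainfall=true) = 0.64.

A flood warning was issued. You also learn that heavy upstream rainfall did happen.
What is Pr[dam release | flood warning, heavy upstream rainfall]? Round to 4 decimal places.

Numerator (weight on configurations with dam release): 0.64·0.1 = 0.064000
Normalizer over all consistent configurations: 0.43·0.9 + 0.64·0.1 = 0.451000
Posterior = 0.064000 / 0.451000 ≈ 0.1419

Pr[dam release | flood warning, heavy upstream rainfall] ≈ 0.1419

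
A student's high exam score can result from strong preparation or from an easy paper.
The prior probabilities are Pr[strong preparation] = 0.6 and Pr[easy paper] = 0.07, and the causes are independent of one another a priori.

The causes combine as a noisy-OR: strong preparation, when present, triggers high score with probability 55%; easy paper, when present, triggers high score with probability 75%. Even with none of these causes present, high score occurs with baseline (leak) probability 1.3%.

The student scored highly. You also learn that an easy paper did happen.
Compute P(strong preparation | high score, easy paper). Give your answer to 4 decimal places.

P(strong preparation | high score, easy paper) ≈ 0.6390

Under noisy-OR, P(high score | causes) = 1 − (1−0.013)·∏(1−qᵢ) over the active causes.
By total probability over both values of strong preparation:
  P(high score | easy paper) = 0.75325*0.4 + 0.888962*0.6
        = 0.301300 + 0.533377 = 0.834677
The terms with strong preparation present sum to 0.533377, so
  P(strong preparation | high score, easy paper) = 0.533377 / 0.834677 ≈ 0.6390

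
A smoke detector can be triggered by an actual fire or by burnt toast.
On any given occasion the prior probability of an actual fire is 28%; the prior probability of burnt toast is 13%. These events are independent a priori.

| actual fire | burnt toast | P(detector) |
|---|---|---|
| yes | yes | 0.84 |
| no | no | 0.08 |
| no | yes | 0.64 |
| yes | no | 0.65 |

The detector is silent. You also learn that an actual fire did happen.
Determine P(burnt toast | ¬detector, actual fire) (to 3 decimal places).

Weight on burnt toast=true, given the evidence: 0.16*0.13 = 0.020800
Normalizer over all consistent configurations: 0.35*0.87 + 0.16*0.13 = 0.325300
Posterior = 0.020800 / 0.325300 ≈ 0.064

P(burnt toast | ¬detector, actual fire) ≈ 0.064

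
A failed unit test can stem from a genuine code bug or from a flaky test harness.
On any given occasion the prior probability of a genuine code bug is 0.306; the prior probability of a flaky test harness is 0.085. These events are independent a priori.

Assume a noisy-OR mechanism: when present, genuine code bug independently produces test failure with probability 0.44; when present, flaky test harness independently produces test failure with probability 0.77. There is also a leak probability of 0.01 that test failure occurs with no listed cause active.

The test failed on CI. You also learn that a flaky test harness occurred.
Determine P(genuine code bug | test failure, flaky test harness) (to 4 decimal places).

Under noisy-OR, P(test failure | causes) = 1 − (1−0.01)·∏(1−qᵢ) over the active causes.
For the numerator, keep only genuine code bug=true terms: 0.872488·0.306 = 0.266981
Denominator P(test failure | flaky test harness): 0.7723·0.694 + 0.872488·0.306 = 0.802957
P(genuine code bug | test failure, flaky test harness) = 0.266981/0.802957 ≈ 0.3325

P(genuine code bug | test failure, flaky test harness) ≈ 0.3325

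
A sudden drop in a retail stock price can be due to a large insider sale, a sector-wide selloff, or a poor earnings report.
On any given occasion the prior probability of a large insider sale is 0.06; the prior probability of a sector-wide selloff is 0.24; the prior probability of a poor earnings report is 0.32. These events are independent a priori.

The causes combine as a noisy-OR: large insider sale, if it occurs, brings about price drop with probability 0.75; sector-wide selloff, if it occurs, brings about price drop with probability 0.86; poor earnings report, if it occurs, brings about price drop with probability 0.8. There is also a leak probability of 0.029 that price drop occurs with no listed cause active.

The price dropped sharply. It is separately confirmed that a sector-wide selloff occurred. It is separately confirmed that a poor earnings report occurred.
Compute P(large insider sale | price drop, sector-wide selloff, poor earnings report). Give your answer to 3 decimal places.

P(large insider sale | price drop, sector-wide selloff, poor earnings report) ≈ 0.061

Under noisy-OR, P(price drop | causes) = 1 − (1−0.029)·∏(1−qᵢ) over the active causes.
Numerator (weight on configurations with large insider sale): 0.993203×0.06 = 0.059592
Denominator P(price drop | sector-wide selloff, poor earnings report): 0.972812×0.94 + 0.993203×0.06 = 0.974035
Posterior = 0.059592 / 0.974035 ≈ 0.061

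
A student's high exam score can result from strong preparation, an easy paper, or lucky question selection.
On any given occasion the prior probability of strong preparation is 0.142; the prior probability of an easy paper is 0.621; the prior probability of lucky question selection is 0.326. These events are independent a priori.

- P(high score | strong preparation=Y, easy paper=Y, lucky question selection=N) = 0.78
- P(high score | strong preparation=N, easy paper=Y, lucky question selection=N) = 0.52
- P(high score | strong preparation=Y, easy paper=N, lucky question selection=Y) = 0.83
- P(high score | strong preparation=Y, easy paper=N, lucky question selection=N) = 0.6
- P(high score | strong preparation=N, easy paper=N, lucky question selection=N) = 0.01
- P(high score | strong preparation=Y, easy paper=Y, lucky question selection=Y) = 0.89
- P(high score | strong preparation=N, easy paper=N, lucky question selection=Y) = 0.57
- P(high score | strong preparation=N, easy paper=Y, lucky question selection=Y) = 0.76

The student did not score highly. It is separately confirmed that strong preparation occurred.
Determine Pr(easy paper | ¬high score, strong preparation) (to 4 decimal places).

Numerator (weight on configurations with easy paper): 0.092082 + 0.022269 = 0.114351
Normalizer over all consistent configurations: 0.4×0.379×0.674 + 0.17×0.379×0.326 + 0.22×0.621×0.674 + 0.11×0.621×0.326 = 0.237533
Posterior = 0.114351 / 0.237533 ≈ 0.4814

Pr(easy paper | ¬high score, strong preparation) ≈ 0.4814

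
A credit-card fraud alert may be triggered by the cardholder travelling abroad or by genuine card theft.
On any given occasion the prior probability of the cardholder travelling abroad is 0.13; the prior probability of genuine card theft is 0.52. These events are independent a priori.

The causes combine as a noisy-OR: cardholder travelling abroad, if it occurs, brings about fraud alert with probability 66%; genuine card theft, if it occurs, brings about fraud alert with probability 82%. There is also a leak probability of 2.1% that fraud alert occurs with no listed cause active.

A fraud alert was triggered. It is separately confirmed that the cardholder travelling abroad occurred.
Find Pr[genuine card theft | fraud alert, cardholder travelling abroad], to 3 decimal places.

Pr[genuine card theft | fraud alert, cardholder travelling abroad] ≈ 0.604

Under noisy-OR, P(fraud alert | causes) = 1 − (1−0.021)·∏(1−qᵢ) over the active causes.
P(fraud alert | cardholder travelling abroad) = 0.66714*0.48 + 0.940085*0.52 = 0.320227 + 0.488844 = 0.809071
The genuine card theft-present share is 0.940085*0.52 = 0.488844.
So P(genuine card theft | fraud alert, cardholder travelling abroad) = 0.488844/0.809071 ≈ 0.604.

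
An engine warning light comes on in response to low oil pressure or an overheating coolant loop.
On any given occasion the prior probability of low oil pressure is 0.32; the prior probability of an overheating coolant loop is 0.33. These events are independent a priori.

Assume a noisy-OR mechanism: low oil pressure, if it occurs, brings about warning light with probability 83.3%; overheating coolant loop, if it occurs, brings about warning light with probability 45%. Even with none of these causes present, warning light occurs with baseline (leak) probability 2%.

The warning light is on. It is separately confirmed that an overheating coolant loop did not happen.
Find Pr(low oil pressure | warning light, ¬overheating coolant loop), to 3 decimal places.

Pr(low oil pressure | warning light, ¬overheating coolant loop) ≈ 0.952

Under noisy-OR, P(warning light | causes) = 1 − (1−0.02)·∏(1−qᵢ) over the active causes.
By total probability over both values of low oil pressure:
  P(warning light | ¬overheating coolant loop) = 0.02·0.68 + 0.83634·0.32
        = 0.013600 + 0.267629 = 0.281229
Configurations with low oil pressure contribute 0.267629, so
  P(low oil pressure | warning light, ¬overheating coolant loop) = 0.267629 / 0.281229 ≈ 0.952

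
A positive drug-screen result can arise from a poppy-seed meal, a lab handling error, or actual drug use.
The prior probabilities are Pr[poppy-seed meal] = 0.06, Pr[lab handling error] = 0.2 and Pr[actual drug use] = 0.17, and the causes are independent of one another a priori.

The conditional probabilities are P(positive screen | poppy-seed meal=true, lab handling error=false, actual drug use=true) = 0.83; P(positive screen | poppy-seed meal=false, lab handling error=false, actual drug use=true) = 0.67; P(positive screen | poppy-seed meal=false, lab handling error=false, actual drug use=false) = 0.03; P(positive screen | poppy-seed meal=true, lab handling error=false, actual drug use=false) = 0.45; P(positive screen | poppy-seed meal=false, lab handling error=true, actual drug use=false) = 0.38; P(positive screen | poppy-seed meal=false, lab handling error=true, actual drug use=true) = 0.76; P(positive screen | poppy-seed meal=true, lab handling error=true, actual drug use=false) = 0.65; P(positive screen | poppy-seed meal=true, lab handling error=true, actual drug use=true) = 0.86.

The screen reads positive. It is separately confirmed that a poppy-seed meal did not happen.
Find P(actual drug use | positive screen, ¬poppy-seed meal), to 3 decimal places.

P(actual drug use | positive screen, ¬poppy-seed meal) ≈ 0.585

P(positive screen | ¬poppy-seed meal) = 0.03×0.8×0.83 + 0.67×0.8×0.17 + 0.38×0.2×0.83 + 0.76×0.2×0.17 = 0.019920 + 0.091120 + 0.063080 + 0.025840 = 0.199960
Of this, 0.116960 comes from 0.091120 + 0.025840 (the actual drug use=true cases).
So P(actual drug use | positive screen, ¬poppy-seed meal) = 0.116960/0.199960 ≈ 0.585.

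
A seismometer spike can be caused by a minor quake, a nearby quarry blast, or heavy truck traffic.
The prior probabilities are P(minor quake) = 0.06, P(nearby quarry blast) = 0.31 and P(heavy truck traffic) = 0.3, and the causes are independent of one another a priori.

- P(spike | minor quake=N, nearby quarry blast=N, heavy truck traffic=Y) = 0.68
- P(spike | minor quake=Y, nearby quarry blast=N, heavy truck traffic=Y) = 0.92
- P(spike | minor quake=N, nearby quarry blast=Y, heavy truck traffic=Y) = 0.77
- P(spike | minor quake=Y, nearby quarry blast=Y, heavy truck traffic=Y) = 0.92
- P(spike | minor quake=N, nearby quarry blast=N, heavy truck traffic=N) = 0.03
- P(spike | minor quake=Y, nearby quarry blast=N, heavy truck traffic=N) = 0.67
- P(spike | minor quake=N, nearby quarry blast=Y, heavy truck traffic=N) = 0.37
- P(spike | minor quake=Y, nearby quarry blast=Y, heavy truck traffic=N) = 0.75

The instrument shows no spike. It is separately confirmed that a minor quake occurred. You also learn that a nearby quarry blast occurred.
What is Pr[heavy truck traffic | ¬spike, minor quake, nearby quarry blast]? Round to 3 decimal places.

Enumerate both values of heavy truck traffic and weight by the priors:
  P(¬spike | minor quake, nearby quarry blast) = 0.25*0.7 + 0.08*0.3
        = 0.175000 + 0.024000 = 0.199000
Keeping only the heavy truck traffic-present terms gives 0.024000, so
  P(heavy truck traffic | ¬spike, minor quake, nearby quarry blast) = 0.024000 / 0.199000 ≈ 0.121

Pr[heavy truck traffic | ¬spike, minor quake, nearby quarry blast] ≈ 0.121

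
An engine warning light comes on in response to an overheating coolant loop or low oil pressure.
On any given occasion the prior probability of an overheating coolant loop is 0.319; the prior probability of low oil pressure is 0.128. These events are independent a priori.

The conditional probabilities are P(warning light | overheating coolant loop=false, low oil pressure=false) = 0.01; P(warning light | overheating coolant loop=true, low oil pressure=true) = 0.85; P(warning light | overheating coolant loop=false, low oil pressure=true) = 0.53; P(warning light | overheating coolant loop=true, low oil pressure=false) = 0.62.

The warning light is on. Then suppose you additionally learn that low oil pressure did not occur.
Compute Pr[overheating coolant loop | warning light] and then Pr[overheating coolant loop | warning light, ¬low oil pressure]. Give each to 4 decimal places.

Pr[overheating coolant loop | warning light] ≈ 0.7989; Pr[overheating coolant loop | warning light, ¬low oil pressure] ≈ 0.9667

By total probability over the 4 (overheating coolant loop, low oil pressure) configurations:
  P(warning light) = 0.01×0.681×0.872 + 0.53×0.681×0.128 + 0.62×0.319×0.872 + 0.85×0.319×0.128
        = 0.005938 + 0.046199 + 0.172464 + 0.034707 = 0.259308
The terms with overheating coolant loop present sum to 0.207171, so
  P(overheating coolant loop | warning light) = 0.207171 / 0.259308 ≈ 0.7989

With the extra evidence:
Numerator (weight on configurations with overheating coolant loop): 0.62×0.319 = 0.197780
Normalizer over all consistent configurations: 0.01×0.681 + 0.62×0.319 = 0.204590
P(overheating coolant loop | warning light, ¬low oil pressure) = 0.197780/0.204590 ≈ 0.9667
Ruling out low oil pressure raises the posterior on overheating coolant loop — the flip side of explaining away.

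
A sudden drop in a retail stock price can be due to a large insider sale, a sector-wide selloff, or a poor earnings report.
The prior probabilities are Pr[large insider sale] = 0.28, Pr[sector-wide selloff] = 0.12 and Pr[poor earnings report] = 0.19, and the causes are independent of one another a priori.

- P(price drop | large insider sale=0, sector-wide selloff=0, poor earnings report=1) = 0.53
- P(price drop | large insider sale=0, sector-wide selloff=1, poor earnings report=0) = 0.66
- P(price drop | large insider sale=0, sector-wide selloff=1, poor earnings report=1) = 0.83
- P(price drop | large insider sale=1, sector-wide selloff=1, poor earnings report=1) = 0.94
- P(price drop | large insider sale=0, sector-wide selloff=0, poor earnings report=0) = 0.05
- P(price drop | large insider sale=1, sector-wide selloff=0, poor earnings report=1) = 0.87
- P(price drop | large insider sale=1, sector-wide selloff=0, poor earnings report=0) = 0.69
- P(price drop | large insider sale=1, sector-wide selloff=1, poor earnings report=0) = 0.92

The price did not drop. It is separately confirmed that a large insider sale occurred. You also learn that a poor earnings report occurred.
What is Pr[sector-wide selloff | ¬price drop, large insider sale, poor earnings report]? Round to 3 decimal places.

Pr[sector-wide selloff | ¬price drop, large insider sale, poor earnings report] ≈ 0.059

Weight on sector-wide selloff=true, given the evidence: 0.06×0.12 = 0.007200
The normalizing constant is 0.13×0.88 + 0.06×0.12 = 0.121600
Posterior = 0.007200 / 0.121600 ≈ 0.059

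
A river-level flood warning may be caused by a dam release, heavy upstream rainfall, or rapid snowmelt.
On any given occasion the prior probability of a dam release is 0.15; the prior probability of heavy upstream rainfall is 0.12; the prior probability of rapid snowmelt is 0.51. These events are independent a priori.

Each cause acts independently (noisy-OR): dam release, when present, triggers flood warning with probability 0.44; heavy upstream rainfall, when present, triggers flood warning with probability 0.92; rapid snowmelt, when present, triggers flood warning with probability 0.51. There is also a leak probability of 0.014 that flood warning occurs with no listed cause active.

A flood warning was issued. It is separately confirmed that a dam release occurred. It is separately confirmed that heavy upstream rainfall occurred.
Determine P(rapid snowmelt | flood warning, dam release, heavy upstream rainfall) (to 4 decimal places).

Under noisy-OR, P(flood warning | causes) = 1 − (1−0.014)·∏(1−qᵢ) over the active causes.
Sum P(flood warning|·) weighted by the priors over both values of rapid snowmelt:
  P(flood warning | dam release, heavy upstream rainfall) = 0.955827×0.49 + 0.978355×0.51
        = 0.468355 + 0.498961 = 0.967316
Keeping only the rapid snowmelt-present terms gives 0.498961, so
  P(rapid snowmelt | flood warning, dam release, heavy upstream rainfall) = 0.498961 / 0.967316 ≈ 0.5158

P(rapid snowmelt | flood warning, dam release, heavy upstream rainfall) ≈ 0.5158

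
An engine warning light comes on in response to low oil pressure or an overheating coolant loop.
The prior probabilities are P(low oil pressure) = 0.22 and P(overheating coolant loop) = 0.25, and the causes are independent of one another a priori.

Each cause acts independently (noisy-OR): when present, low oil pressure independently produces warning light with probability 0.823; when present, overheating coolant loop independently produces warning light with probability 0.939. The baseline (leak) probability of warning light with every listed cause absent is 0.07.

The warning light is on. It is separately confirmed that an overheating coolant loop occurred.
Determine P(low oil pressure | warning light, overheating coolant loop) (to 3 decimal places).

Under noisy-OR, P(warning light | causes) = 1 − (1−0.07)·∏(1−qᵢ) over the active causes.
P(warning light | overheating coolant loop) = 0.94327*0.78 + 0.989959*0.22 = 0.735751 + 0.217791 = 0.953542
Restricting to configurations with low oil pressure present: 0.989959*0.22 = 0.217791.
So P(low oil pressure | warning light, overheating coolant loop) = 0.217791/0.953542 ≈ 0.228.

P(low oil pressure | warning light, overheating coolant loop) ≈ 0.228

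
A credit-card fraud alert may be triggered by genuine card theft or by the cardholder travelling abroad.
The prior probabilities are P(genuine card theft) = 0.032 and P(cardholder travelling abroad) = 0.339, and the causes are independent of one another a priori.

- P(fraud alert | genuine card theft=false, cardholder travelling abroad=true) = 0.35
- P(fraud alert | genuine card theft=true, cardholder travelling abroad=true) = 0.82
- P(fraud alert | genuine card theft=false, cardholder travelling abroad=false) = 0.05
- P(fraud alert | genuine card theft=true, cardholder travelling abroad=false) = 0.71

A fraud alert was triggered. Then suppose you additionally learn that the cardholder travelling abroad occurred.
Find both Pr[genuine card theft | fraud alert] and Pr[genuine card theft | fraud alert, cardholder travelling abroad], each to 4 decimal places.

Pr[genuine card theft | fraud alert] ≈ 0.1400; Pr[genuine card theft | fraud alert, cardholder travelling abroad] ≈ 0.0719

P(fraud alert) = 0.05*0.968*0.661 + 0.35*0.968*0.339 + 0.71*0.032*0.661 + 0.82*0.032*0.339 = 0.031992 + 0.114853 + 0.015018 + 0.008895 = 0.170758
Of this, 0.023913 comes from 0.015018 + 0.008895 (the genuine card theft=true cases).
Hence the posterior is 0.023913/0.170758 ≈ 0.1400.

With the extra evidence:
For the numerator, keep only genuine card theft=true terms: 0.82·0.032 = 0.026240
Normalizer over all consistent configurations: 0.35·0.968 + 0.82·0.032 = 0.365040
Posterior = 0.026240 / 0.365040 ≈ 0.0719
This is intercausal reasoning (explaining away): once cardholder travelling abroad accounts for the fraud alert, genuine card theft becomes less likely.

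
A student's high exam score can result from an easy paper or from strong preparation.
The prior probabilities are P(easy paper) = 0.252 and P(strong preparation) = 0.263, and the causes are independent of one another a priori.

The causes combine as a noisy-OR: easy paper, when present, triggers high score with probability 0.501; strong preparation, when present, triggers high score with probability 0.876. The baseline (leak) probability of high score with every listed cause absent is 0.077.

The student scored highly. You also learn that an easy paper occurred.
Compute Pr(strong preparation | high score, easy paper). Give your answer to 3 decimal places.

Pr(strong preparation | high score, easy paper) ≈ 0.384

Under noisy-OR, P(high score | causes) = 1 − (1−0.077)·∏(1−qᵢ) over the active causes.
For the numerator, keep only strong preparation=true terms: 0.942888×0.263 = 0.247980
Normalizer over all consistent configurations: 0.539423×0.737 + 0.942888×0.263 = 0.645535
P(strong preparation | high score, easy paper) = 0.247980/0.645535 ≈ 0.384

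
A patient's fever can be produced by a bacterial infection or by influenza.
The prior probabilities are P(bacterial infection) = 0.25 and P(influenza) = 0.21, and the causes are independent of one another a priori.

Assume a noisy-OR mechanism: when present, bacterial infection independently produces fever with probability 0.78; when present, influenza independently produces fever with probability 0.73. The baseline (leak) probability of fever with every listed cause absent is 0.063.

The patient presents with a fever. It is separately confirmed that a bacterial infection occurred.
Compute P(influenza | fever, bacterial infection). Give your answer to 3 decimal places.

P(influenza | fever, bacterial infection) ≈ 0.240

Under noisy-OR, P(fever | causes) = 1 − (1−0.063)·∏(1−qᵢ) over the active causes.
P(fever | bacterial infection) = 0.79386×0.79 + 0.944342×0.21 = 0.627149 + 0.198312 = 0.825461
The influenza-present share is 0.944342×0.21 = 0.198312.
So P(influenza | fever, bacterial infection) = 0.198312/0.825461 ≈ 0.240.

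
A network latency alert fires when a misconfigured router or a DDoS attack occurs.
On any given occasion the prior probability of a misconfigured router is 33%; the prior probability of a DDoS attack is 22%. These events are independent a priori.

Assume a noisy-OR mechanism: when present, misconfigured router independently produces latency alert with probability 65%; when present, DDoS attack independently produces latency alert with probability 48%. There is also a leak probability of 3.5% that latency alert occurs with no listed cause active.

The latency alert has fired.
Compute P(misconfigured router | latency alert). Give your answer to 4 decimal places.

Under noisy-OR, P(latency alert | causes) = 1 − (1−0.035)·∏(1−qᵢ) over the active causes.
Sum P(latency alert|·) weighted by the priors over the 4 (misconfigured router, DDoS attack) configurations:
  P(latency alert) = 0.035*0.67*0.78 + 0.4982*0.67*0.22 + 0.66225*0.33*0.78 + 0.82437*0.33*0.22
        = 0.018291 + 0.073435 + 0.170463 + 0.059849 = 0.322038
Configurations with misconfigured router contribute 0.230312, so
  P(misconfigured router | latency alert) = 0.230312 / 0.322038 ≈ 0.7152

P(misconfigured router | latency alert) ≈ 0.7152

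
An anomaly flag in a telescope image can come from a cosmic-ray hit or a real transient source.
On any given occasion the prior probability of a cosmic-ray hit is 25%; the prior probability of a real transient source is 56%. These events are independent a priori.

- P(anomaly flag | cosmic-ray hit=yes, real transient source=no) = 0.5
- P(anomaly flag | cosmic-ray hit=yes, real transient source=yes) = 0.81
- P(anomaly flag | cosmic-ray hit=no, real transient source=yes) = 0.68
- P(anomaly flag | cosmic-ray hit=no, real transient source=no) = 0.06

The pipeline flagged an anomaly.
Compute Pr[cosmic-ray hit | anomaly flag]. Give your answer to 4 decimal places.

Pr[cosmic-ray hit | anomaly flag] ≈ 0.3554

Sum P(anomaly flag|·) weighted by the priors over the 4 (cosmic-ray hit, real transient source) configurations:
  P(anomaly flag) = 0.06×0.75×0.44 + 0.68×0.75×0.56 + 0.5×0.25×0.44 + 0.81×0.25×0.56
        = 0.019800 + 0.285600 + 0.055000 + 0.113400 = 0.473800
Keeping only the cosmic-ray hit-present terms gives 0.168400, so
  P(cosmic-ray hit | anomaly flag) = 0.168400 / 0.473800 ≈ 0.3554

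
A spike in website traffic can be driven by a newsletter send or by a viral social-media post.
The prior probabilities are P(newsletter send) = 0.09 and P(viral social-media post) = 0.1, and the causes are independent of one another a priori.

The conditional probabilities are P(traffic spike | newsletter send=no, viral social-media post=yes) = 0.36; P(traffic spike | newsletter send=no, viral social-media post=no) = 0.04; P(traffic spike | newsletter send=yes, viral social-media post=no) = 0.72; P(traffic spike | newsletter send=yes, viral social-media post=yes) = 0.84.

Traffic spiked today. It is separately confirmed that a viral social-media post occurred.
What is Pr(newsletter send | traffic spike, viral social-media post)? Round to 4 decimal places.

Pr(newsletter send | traffic spike, viral social-media post) ≈ 0.1875

Weight on newsletter send=true, given the evidence: 0.84×0.09 = 0.075600
Denominator P(traffic spike | viral social-media post): 0.36×0.91 + 0.84×0.09 = 0.403200
Posterior = 0.075600 / 0.403200 ≈ 0.1875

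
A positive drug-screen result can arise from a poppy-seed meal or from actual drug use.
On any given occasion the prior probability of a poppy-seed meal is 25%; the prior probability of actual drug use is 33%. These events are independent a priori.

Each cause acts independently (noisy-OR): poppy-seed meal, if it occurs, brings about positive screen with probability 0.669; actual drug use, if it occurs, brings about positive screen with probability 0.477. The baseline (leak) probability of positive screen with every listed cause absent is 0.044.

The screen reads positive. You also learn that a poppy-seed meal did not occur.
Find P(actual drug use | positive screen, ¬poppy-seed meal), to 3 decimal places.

P(actual drug use | positive screen, ¬poppy-seed meal) ≈ 0.848

Under noisy-OR, P(positive screen | causes) = 1 − (1−0.044)·∏(1−qᵢ) over the active causes.
Sum P(positive screen|·) weighted by the priors over both values of actual drug use:
  P(positive screen | ¬poppy-seed meal) = 0.044·0.67 + 0.500012·0.33
        = 0.029480 + 0.165004 = 0.194484
The terms with actual drug use present sum to 0.165004, so
  P(actual drug use | positive screen, ¬poppy-seed meal) = 0.165004 / 0.194484 ≈ 0.848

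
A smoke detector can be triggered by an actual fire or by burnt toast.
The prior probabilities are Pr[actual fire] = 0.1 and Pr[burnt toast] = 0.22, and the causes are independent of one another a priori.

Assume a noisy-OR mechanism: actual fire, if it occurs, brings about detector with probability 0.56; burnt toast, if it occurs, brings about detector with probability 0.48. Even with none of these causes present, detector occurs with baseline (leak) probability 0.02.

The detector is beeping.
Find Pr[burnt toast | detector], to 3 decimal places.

Under noisy-OR, P(detector | causes) = 1 − (1−0.02)·∏(1−qᵢ) over the active causes.
Sum P(detector|·) weighted by the priors over the 4 (actual fire, burnt toast) configurations:
  P(detector) = 0.02×0.9×0.78 + 0.4904×0.9×0.22 + 0.5688×0.1×0.78 + 0.775776×0.1×0.22
        = 0.014040 + 0.097099 + 0.044366 + 0.017067 = 0.172572
The terms with burnt toast present sum to 0.114166, so
  P(burnt toast | detector) = 0.114166 / 0.172572 ≈ 0.662

Pr[burnt toast | detector] ≈ 0.662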